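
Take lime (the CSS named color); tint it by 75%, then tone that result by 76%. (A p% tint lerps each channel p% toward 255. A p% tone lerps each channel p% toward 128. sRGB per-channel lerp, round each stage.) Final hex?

#8f9e8f

CSS lime is rgb(0, 255, 0).
Per channel, c → c + 0.75(255 − c):
  R: 0 + 0.75×(255−0) = 0 + 191.25 = 191.25 → 191
  G: 255 + 0.75×(255−255) = 255 + 0 = 255 → 255
  B: 0 + 0.75×(255−0) = 0 + 191.25 = 191.25 → 191
After the tint: rgb(191, 255, 191) = #bfffbf.
Per channel, c → c + 0.76(128 − c):
  R: 191 + 0.76×(128−191) = 191 − 47.88 = 143.12 → 143
  G: 255 − 96.52 = 158.48 → 158
  B: 191 + 0.76×(128−191) = 191 − 47.88 = 143.12 → 143
rgb(143, 158, 143) = #8f9e8f.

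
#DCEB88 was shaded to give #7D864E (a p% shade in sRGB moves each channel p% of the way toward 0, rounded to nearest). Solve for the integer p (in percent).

43%

#DCEB88 is rgb(220, 235, 136); #7D864E is rgb(125, 134, 78).
On the G channel (widest range): 134 ≈ 235 + (p/100)(0 − 235), so p ≈ 100×(134 − 235)/(0 − 235) = -10100/-235 = 42.98.
p = 43 reproduces all three channels after rounding.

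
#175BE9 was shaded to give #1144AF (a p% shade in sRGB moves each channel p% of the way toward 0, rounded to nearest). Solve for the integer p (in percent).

#175BE9 is rgb(23, 91, 233); #1144AF is rgb(17, 68, 175).
On the B channel (widest range): 175 ≈ 233 + (p/100)(0 − 233), so p ≈ 100×(175 − 233)/(0 − 233) = -5800/-233 = 24.89.
p = 25 reproduces all three channels after rounding.

25%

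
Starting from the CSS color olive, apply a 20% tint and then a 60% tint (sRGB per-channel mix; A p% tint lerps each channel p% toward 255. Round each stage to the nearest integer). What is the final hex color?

#D6D6AD

CSS olive is rgb(128, 128, 0).
Lerp each channel 20% toward 255:
  R: 128 + 25.4 = 153.4 → 153
  G: 128 + 25.4 = 153.4 → 153
  B: 0 + 51 = 51 → 51
After the tint: rgb(153, 153, 51) = #999933.
A 60% tint moves each channel 60% toward 255:
  R: 153 + 0.6×(255−153) = 153 + 61.2 = 214.2 → 214
  G: 153 + 61.2 = 214.2 → 214
  B: 51 + 0.6×(255−51) = 51 + 122.4 = 173.4 → 173
rgb(214, 214, 173) = #D6D6AD.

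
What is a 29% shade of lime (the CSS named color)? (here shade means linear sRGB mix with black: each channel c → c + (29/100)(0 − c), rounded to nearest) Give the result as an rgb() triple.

rgb(0, 181, 0)

CSS lime is rgb(0, 255, 0).
A 29% shade moves each channel 29% toward 0:
  R: 0 + 0 = 0 → 0
  G: 255 − 73.95 = 181.05 → 181
  B: 0 + 0.29×(0−0) = 0 + 0 = 0 → 0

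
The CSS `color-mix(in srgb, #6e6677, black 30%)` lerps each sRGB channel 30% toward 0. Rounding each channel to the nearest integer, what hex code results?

#6e6677 is rgb(110, 102, 119).
A 30% shade moves each channel 30% toward 0:
  R: 110 + 0.3×(0−110) = 110 − 33 = 77 → 77
  G: 102 − 30.6 = 71.4 → 71
  B: 119 + 0.3×(0−119) = 119 − 35.7 = 83.3 → 83
rgb(77, 71, 83) = #4d4753.

#4d4753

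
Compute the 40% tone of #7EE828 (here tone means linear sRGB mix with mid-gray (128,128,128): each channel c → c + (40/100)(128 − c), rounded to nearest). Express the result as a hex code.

#7EE828 is rgb(126, 232, 40).
A 40% tone moves each channel 40% toward 128:
  R: 126 + 0.8 = 126.8 → 127
  G: 232 − 41.6 = 190.4 → 190
  B: 40 + 0.4×(128−40) = 40 + 35.2 = 75.2 → 75
rgb(127, 190, 75) = #7FBE4B.

#7FBE4B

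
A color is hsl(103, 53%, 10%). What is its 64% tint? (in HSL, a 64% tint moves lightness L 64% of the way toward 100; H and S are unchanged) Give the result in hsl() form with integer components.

L moves 64% from 10 toward 100: 10 + 57.6 = 67.6 → 68.
H and S are unchanged.

hsl(103, 53%, 68%)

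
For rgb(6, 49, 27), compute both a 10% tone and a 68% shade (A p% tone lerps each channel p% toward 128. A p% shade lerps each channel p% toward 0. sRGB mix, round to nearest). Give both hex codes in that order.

#123925, #021009

10% tone:
  R: 6 + 0.1×(128−6) = 6 + 12.2 = 18.2 → 18
  G: 49 + 0.1×(128−49) = 49 + 7.9 = 56.9 → 57
  B: 27 + 10.1 = 37.1 → 37
  → #123925
68% shade:
  R: 6 − 4.08 = 1.92 → 2
  G: 49 + 0.68×(0−49) = 49 − 33.32 = 15.68 → 16
  B: 27 + 0.68×(0−27) = 27 − 18.36 = 8.64 → 9
  → #021009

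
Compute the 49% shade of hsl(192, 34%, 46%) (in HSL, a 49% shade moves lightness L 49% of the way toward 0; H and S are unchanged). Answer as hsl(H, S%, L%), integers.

L moves 49% from 46 toward 0: 46 − 22.54 = 23.46 → 23.
H and S are unchanged.

hsl(192, 34%, 23%)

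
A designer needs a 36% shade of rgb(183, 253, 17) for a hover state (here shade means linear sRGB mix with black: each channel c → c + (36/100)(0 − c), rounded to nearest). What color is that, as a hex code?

#75A20B

Per channel, c → c + 0.36(0 − c):
  R: 183 + 0.36×(0−183) = 183 − 65.88 = 117.12 → 117
  G: 253 − 91.08 = 161.92 → 162
  B: 17 − 6.12 = 10.88 → 11
rgb(117, 162, 11) = #75A20B.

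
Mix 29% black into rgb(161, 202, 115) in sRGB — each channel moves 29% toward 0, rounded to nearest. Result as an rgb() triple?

rgb(114, 143, 82)

Per channel, c → c + 0.29(0 − c):
  R: 161 − 46.69 = 114.31 → 114
  G: 202 − 58.58 = 143.42 → 143
  B: 115 − 33.35 = 81.65 → 82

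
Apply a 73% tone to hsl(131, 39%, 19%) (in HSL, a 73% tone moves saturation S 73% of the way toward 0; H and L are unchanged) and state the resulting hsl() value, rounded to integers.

S moves 73% from 39 toward 0: 39 − 28.47 = 10.53 → 11.
H and L are unchanged.

hsl(131, 11%, 19%)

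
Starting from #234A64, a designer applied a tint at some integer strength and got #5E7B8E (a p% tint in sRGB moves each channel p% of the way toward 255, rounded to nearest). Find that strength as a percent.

#234A64 is rgb(35, 74, 100); #5E7B8E is rgb(94, 123, 142).
On the R channel (widest range): 94 ≈ 35 + (p/100)(255 − 35), so p ≈ 100×(94 − 35)/(255 − 35) = 5900/220 = 26.82.
p = 27 reproduces all three channels after rounding.

27%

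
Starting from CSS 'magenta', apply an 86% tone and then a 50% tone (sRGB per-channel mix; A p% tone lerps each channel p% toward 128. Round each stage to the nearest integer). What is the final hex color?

CSS magenta is rgb(255, 0, 255).
An 86% tone moves each channel 86% toward 128:
  R: 255 + 0.86×(128−255) = 255 − 109.22 = 145.78 → 146
  G: 0 + 110.08 = 110.08 → 110
  B: 255 + 0.86×(128−255) = 255 − 109.22 = 145.78 → 146
After the tone: rgb(146, 110, 146) = #926e92.
Lerp each channel 50% toward 128:
  R: 146 + 0.5×(128−146) = 146 − 9 = 137 → 137
  G: 110 + 9 = 119 → 119
  B: 146 − 9 = 137 → 137
rgb(137, 119, 137) = #897789.

#897789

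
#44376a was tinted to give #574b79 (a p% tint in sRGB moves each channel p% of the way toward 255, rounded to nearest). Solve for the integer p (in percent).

10%

#44376a is rgb(68, 55, 106); #574b79 is rgb(87, 75, 121).
On the G channel (widest range): 75 ≈ 55 + (p/100)(255 − 55), so p ≈ 100×(75 − 55)/(255 − 55) = 2000/200 = 10.00.
p = 10 reproduces all three channels after rounding.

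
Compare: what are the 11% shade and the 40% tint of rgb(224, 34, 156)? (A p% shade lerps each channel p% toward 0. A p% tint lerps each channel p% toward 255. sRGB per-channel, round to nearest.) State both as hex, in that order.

#C71E8B, #EC7AC4

11% shade:
  R: 224 − 24.64 = 199.36 → 199
  G: 34 + 0.11×(0−34) = 34 − 3.74 = 30.26 → 30
  B: 156 − 17.16 = 138.84 → 139
  → #C71E8B
40% tint:
  R: 224 + 12.4 = 236.4 → 236
  G: 34 + 88.4 = 122.4 → 122
  B: 156 + 0.4×(255−156) = 156 + 39.6 = 195.6 → 196
  → #EC7AC4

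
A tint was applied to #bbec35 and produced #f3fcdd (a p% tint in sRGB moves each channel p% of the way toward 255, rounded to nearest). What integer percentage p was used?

83%

#bbec35 is rgb(187, 236, 53); #f3fcdd is rgb(243, 252, 221).
On the B channel (widest range): 221 ≈ 53 + (p/100)(255 − 53), so p ≈ 100×(221 − 53)/(255 − 53) = 16800/202 = 83.17.
p = 83 reproduces all three channels after rounding.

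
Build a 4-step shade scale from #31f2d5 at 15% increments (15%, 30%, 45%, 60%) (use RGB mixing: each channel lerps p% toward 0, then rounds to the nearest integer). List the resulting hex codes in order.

#31f2d5 is rgb(49, 242, 213).
15%: (49 − 7.35 = 41.65→42, 242 − 36.3 = 205.7→206, 213 − 31.95 = 181.05→181) → #2aceb5
30%: (49 − 14.7 = 34.3→34, 242 − 72.6 = 169.4→169, 213 − 63.9 = 149.1→149) → #22a995
45%: (49 − 22.05 = 26.95→27, 242 − 108.9 = 133.1→133, 213 − 95.85 = 117.15→117) → #1b8575
60%: (49 − 29.4 = 19.6→20, 242 − 145.2 = 96.8→97, 213 − 127.8 = 85.2→85) → #146155

#2aceb5, #22a995, #1b8575, #146155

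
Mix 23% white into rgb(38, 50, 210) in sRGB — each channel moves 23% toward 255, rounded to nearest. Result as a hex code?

#5861DC

Per channel, c → c + 0.23(255 − c):
  R: 38 + 0.23×(255−38) = 38 + 49.91 = 87.91 → 88
  G: 50 + 0.23×(255−50) = 50 + 47.15 = 97.15 → 97
  B: 210 + 0.23×(255−210) = 210 + 10.35 = 220.35 → 220
rgb(88, 97, 220) = #5861DC.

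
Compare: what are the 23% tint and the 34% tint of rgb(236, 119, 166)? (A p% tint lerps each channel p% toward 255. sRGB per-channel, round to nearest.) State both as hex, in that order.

#f096ba, #f2a5c4

23% tint:
  R: 236 + 4.37 = 240.37 → 240
  G: 119 + 31.28 = 150.28 → 150
  B: 166 + 20.47 = 186.47 → 186
  → #f096ba
34% tint:
  R: 236 + 6.46 = 242.46 → 242
  G: 119 + 46.24 = 165.24 → 165
  B: 166 + 0.34×(255−166) = 166 + 30.26 = 196.26 → 196
  → #f2a5c4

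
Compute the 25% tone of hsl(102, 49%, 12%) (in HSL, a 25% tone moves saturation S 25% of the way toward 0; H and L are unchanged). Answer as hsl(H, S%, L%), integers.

S moves 25% from 49 toward 0: 49 − 12.25 = 36.75 → 37.
H and L are unchanged.

hsl(102, 37%, 12%)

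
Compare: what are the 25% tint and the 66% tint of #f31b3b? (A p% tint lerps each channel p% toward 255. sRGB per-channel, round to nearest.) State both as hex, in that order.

#f6546c, #fbb1bc

#f31b3b is rgb(243, 27, 59).
25% tint:
  R: 243 + 3 = 246 → 246
  G: 27 + 57 = 84 → 84
  B: 59 + 0.25×(255−59) = 59 + 49 = 108 → 108
  → #f6546c
66% tint:
  R: 243 + 0.66×(255−243) = 243 + 7.92 = 250.92 → 251
  G: 27 + 0.66×(255−27) = 27 + 150.48 = 177.48 → 177
  B: 59 + 129.36 = 188.36 → 188
  → #fbb1bc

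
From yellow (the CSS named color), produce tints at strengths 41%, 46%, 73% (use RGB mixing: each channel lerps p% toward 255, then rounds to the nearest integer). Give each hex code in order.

#ffff69, #ffff75, #ffffba

CSS yellow is rgb(255, 255, 0).
41%: (255→255, 255→255, 0 + 104.55 = 104.55→105) → #ffff69
46%: (255→255, 255→255, 0 + 117.3 = 117.3→117) → #ffff75
73%: (255→255, 255→255, 0 + 186.15 = 186.15→186) → #ffffba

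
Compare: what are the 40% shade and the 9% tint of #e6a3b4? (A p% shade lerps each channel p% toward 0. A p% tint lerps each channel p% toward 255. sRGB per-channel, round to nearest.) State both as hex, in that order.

#8a626c, #e8abbb

#e6a3b4 is rgb(230, 163, 180).
40% shade:
  R: 230 − 92 = 138 → 138
  G: 163 + 0.4×(0−163) = 163 − 65.2 = 97.8 → 98
  B: 180 + 0.4×(0−180) = 180 − 72 = 108 → 108
  → #8a626c
9% tint:
  R: 230 + 2.25 = 232.25 → 232
  G: 163 + 8.28 = 171.28 → 171
  B: 180 + 0.09×(255−180) = 180 + 6.75 = 186.75 → 187
  → #e8abbb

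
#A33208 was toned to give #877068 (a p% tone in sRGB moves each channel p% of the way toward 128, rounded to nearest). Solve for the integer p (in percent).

80%

#A33208 is rgb(163, 50, 8); #877068 is rgb(135, 112, 104).
On the B channel (widest range): 104 ≈ 8 + (p/100)(128 − 8), so p ≈ 100×(104 − 8)/(128 − 8) = 9600/120 = 80.00.
p = 80 reproduces all three channels after rounding.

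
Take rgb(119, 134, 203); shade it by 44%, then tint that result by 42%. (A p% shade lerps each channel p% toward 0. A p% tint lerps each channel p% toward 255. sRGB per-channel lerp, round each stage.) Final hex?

A 44% shade moves each channel 44% toward 0:
  R: 119 + 0.44×(0−119) = 119 − 52.36 = 66.64 → 67
  G: 134 + 0.44×(0−134) = 134 − 58.96 = 75.04 → 75
  B: 203 − 89.32 = 113.68 → 114
After the shade: rgb(67, 75, 114) = #434B72.
Per channel, c → c + 0.42(255 − c):
  R: 67 + 0.42×(255−67) = 67 + 78.96 = 145.96 → 146
  G: 75 + 0.42×(255−75) = 75 + 75.6 = 150.6 → 151
  B: 114 + 0.42×(255−114) = 114 + 59.22 = 173.22 → 173
rgb(146, 151, 173) = #9297AD.

#9297AD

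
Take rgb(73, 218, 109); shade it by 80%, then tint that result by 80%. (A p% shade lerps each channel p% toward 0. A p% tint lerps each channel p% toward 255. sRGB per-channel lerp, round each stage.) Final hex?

#CFD5D0

Per channel, c → c + 0.8(0 − c):
  R: 73 − 58.4 = 14.6 → 15
  G: 218 + 0.8×(0−218) = 218 − 174.4 = 43.6 → 44
  B: 109 + 0.8×(0−109) = 109 − 87.2 = 21.8 → 22
After the shade: rgb(15, 44, 22) = #0F2C16.
Per channel, c → c + 0.8(255 − c):
  R: 15 + 0.8×(255−15) = 15 + 192 = 207 → 207
  G: 44 + 168.8 = 212.8 → 213
  B: 22 + 0.8×(255−22) = 22 + 186.4 = 208.4 → 208
rgb(207, 213, 208) = #CFD5D0.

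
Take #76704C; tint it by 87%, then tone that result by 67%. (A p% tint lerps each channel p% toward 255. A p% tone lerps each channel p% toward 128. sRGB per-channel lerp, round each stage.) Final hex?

#76704C is rgb(118, 112, 76).
Lerp each channel 87% toward 255:
  R: 118 + 0.87×(255−118) = 118 + 119.19 = 237.19 → 237
  G: 112 + 0.87×(255−112) = 112 + 124.41 = 236.41 → 236
  B: 76 + 155.73 = 231.73 → 232
After the tint: rgb(237, 236, 232) = #EDECE8.
A 67% tone moves each channel 67% toward 128:
  R: 237 − 73.03 = 163.97 → 164
  G: 236 − 72.36 = 163.64 → 164
  B: 232 + 0.67×(128−232) = 232 − 69.68 = 162.32 → 162
rgb(164, 164, 162) = #A4A4A2.

#A4A4A2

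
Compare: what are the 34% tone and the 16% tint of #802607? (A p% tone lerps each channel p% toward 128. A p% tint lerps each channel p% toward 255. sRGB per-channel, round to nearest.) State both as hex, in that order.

#804530, #94492F

#802607 is rgb(128, 38, 7).
34% tone:
  R: 128 + 0.34×(128−128) = 128 + 0 = 128 → 128
  G: 38 + 30.6 = 68.6 → 69
  B: 7 + 41.14 = 48.14 → 48
  → #804530
16% tint:
  R: 128 + 0.16×(255−128) = 128 + 20.32 = 148.32 → 148
  G: 38 + 34.72 = 72.72 → 73
  B: 7 + 39.68 = 46.68 → 47
  → #94492F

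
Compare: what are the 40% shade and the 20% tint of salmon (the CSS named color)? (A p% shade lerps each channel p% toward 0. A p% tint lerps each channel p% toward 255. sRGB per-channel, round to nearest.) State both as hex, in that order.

#964D44, #FB998E

CSS salmon is rgb(250, 128, 114).
40% shade:
  R: 250 + 0.4×(0−250) = 250 − 100 = 150 → 150
  G: 128 − 51.2 = 76.8 → 77
  B: 114 + 0.4×(0−114) = 114 − 45.6 = 68.4 → 68
  → #964D44
20% tint:
  R: 250 + 0.2×(255−250) = 250 + 1 = 251 → 251
  G: 128 + 0.2×(255−128) = 128 + 25.4 = 153.4 → 153
  B: 114 + 0.2×(255−114) = 114 + 28.2 = 142.2 → 142
  → #FB998E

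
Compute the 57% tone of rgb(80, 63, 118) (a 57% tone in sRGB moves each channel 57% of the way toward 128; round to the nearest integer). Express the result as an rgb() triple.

rgb(107, 100, 124)

Per channel, c → c + 0.57(128 − c):
  R: 80 + 27.36 = 107.36 → 107
  G: 63 + 0.57×(128−63) = 63 + 37.05 = 100.05 → 100
  B: 118 + 0.57×(128−118) = 118 + 5.7 = 123.7 → 124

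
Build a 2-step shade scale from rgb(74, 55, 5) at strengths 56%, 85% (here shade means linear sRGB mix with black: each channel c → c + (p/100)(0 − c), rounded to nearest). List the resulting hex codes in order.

56%: (74 − 41.44 = 32.56→33, 55 − 30.8 = 24.2→24, 5 − 2.8 = 2.2→2) → #211802
85%: (74 − 62.9 = 11.1→11, 55 − 46.75 = 8.25→8, 5 − 4.25 = 0.75→1) → #0B0801

#211802, #0B0801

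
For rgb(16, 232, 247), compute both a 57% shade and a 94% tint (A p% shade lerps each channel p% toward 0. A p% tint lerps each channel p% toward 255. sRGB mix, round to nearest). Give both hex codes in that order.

#07646A, #F1FEFF

57% shade:
  R: 16 + 0.57×(0−16) = 16 − 9.12 = 6.88 → 7
  G: 232 + 0.57×(0−232) = 232 − 132.24 = 99.76 → 100
  B: 247 − 140.79 = 106.21 → 106
  → #07646A
94% tint:
  R: 16 + 224.66 = 240.66 → 241
  G: 232 + 0.94×(255−232) = 232 + 21.62 = 253.62 → 254
  B: 247 + 0.94×(255−247) = 247 + 7.52 = 254.52 → 255
  → #F1FEFF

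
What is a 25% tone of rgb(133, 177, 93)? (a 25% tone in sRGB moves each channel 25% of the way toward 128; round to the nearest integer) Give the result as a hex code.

#84a566

Per channel, c → c + 0.25(128 − c):
  R: 133 − 1.25 = 131.75 → 132
  G: 177 + 0.25×(128−177) = 177 − 12.25 = 164.75 → 165
  B: 93 + 8.75 = 101.75 → 102
rgb(132, 165, 102) = #84a566.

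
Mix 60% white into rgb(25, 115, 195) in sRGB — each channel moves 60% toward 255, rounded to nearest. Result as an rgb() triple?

Lerp each channel 60% toward 255:
  R: 25 + 0.6×(255−25) = 25 + 138 = 163 → 163
  G: 115 + 0.6×(255−115) = 115 + 84 = 199 → 199
  B: 195 + 36 = 231 → 231

rgb(163, 199, 231)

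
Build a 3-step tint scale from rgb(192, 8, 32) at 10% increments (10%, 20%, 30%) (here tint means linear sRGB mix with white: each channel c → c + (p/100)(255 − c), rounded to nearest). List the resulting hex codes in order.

10%: (192 + 6.3 = 198.3→198, 8 + 24.7 = 32.7→33, 32 + 22.3 = 54.3→54) → #C62136
20%: (192 + 12.6 = 204.6→205, 8 + 49.4 = 57.4→57, 32 + 44.6 = 76.6→77) → #CD394D
30%: (192 + 18.9 = 210.9→211, 8 + 74.1 = 82.1→82, 32 + 66.9 = 98.9→99) → #D35263

#C62136, #CD394D, #D35263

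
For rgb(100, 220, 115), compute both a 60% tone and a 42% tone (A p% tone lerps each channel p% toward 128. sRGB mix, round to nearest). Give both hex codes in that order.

60% tone:
  R: 100 + 16.8 = 116.8 → 117
  G: 220 + 0.6×(128−220) = 220 − 55.2 = 164.8 → 165
  B: 115 + 0.6×(128−115) = 115 + 7.8 = 122.8 → 123
  → #75A57B
42% tone:
  R: 100 + 0.42×(128−100) = 100 + 11.76 = 111.76 → 112
  G: 220 − 38.64 = 181.36 → 181
  B: 115 + 5.46 = 120.46 → 120
  → #70B578

#75A57B, #70B578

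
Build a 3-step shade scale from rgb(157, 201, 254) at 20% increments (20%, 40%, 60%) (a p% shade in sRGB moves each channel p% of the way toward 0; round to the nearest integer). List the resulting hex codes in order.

20%: (157 − 31.4 = 125.6→126, 201 − 40.2 = 160.8→161, 254 − 50.8 = 203.2→203) → #7EA1CB
40%: (157 − 62.8 = 94.2→94, 201 − 80.4 = 120.6→121, 254 − 101.6 = 152.4→152) → #5E7998
60%: (157 − 94.2 = 62.8→63, 201 − 120.6 = 80.4→80, 254 − 152.4 = 101.6→102) → #3F5066

#7EA1CB, #5E7998, #3F5066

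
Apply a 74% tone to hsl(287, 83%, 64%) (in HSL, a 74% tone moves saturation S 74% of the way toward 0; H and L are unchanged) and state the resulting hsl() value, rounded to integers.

hsl(287, 22%, 64%)

S moves 74% from 83 toward 0: 83 − 61.42 = 21.58 → 22.
H and L are unchanged.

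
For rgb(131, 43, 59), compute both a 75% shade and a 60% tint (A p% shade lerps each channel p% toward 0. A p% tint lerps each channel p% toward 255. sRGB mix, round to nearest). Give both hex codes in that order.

75% shade:
  R: 131 + 0.75×(0−131) = 131 − 98.25 = 32.75 → 33
  G: 43 + 0.75×(0−43) = 43 − 32.25 = 10.75 → 11
  B: 59 − 44.25 = 14.75 → 15
  → #210b0f
60% tint:
  R: 131 + 74.4 = 205.4 → 205
  G: 43 + 0.6×(255−43) = 43 + 127.2 = 170.2 → 170
  B: 59 + 0.6×(255−59) = 59 + 117.6 = 176.6 → 177
  → #cdaab1

#210b0f, #cdaab1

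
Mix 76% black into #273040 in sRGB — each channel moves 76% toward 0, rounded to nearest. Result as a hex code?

#090C0F

#273040 is rgb(39, 48, 64).
A 76% shade moves each channel 76% toward 0:
  R: 39 + 0.76×(0−39) = 39 − 29.64 = 9.36 → 9
  G: 48 + 0.76×(0−48) = 48 − 36.48 = 11.52 → 12
  B: 64 + 0.76×(0−64) = 64 − 48.64 = 15.36 → 15
rgb(9, 12, 15) = #090C0F.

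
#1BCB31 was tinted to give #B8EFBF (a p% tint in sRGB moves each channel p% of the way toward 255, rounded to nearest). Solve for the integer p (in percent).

69%

#1BCB31 is rgb(27, 203, 49); #B8EFBF is rgb(184, 239, 191).
On the R channel (widest range): 184 ≈ 27 + (p/100)(255 − 27), so p ≈ 100×(184 − 27)/(255 − 27) = 15700/228 = 68.86.
p = 69 reproduces all three channels after rounding.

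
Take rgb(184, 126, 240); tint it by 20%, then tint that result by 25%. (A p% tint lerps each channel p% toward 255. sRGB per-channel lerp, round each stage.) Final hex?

#d4b2f6

Lerp each channel 20% toward 255:
  R: 184 + 14.2 = 198.2 → 198
  G: 126 + 0.2×(255−126) = 126 + 25.8 = 151.8 → 152
  B: 240 + 3 = 243 → 243
After the tint: rgb(198, 152, 243) = #c698f3.
Per channel, c → c + 0.25(255 − c):
  R: 198 + 14.25 = 212.25 → 212
  G: 152 + 0.25×(255−152) = 152 + 25.75 = 177.75 → 178
  B: 243 + 0.25×(255−243) = 243 + 3 = 246 → 246
rgb(212, 178, 246) = #d4b2f6.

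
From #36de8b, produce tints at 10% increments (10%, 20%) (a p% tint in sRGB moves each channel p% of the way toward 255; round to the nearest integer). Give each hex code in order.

#4ae197, #5ee5a2

#36de8b is rgb(54, 222, 139).
10%: (54 + 20.1 = 74.1→74, 222 + 3.3 = 225.3→225, 139 + 11.6 = 150.6→151) → #4ae197
20%: (54 + 40.2 = 94.2→94, 222 + 6.6 = 228.6→229, 139 + 23.2 = 162.2→162) → #5ee5a2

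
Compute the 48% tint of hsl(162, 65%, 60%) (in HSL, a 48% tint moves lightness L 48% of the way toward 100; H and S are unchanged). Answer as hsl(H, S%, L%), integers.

hsl(162, 65%, 79%)

L moves 48% from 60 toward 100: 60 + 19.2 = 79.2 → 79.
H and S are unchanged.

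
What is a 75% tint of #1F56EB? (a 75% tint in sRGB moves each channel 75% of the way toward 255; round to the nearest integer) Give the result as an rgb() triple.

rgb(199, 213, 250)

#1F56EB is rgb(31, 86, 235).
Lerp each channel 75% toward 255:
  R: 31 + 0.75×(255−31) = 31 + 168 = 199 → 199
  G: 86 + 0.75×(255−86) = 86 + 126.75 = 212.75 → 213
  B: 235 + 0.75×(255−235) = 235 + 15 = 250 → 250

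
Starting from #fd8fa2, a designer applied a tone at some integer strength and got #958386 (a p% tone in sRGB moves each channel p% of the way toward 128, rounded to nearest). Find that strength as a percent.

#fd8fa2 is rgb(253, 143, 162); #958386 is rgb(149, 131, 134).
On the R channel (widest range): 149 ≈ 253 + (p/100)(128 − 253), so p ≈ 100×(149 − 253)/(128 − 253) = -10400/-125 = 83.20.
p = 83 reproduces all three channels after rounding.

83%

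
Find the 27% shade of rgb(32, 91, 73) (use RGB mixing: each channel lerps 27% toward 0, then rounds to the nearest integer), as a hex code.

A 27% shade moves each channel 27% toward 0:
  R: 32 + 0.27×(0−32) = 32 − 8.64 = 23.36 → 23
  G: 91 + 0.27×(0−91) = 91 − 24.57 = 66.43 → 66
  B: 73 + 0.27×(0−73) = 73 − 19.71 = 53.29 → 53
rgb(23, 66, 53) = #174235.

#174235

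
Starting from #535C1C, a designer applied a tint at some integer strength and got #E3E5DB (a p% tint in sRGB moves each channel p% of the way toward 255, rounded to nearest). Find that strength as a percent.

#535C1C is rgb(83, 92, 28); #E3E5DB is rgb(227, 229, 219).
On the B channel (widest range): 219 ≈ 28 + (p/100)(255 − 28), so p ≈ 100×(219 − 28)/(255 − 28) = 19100/227 = 84.14.
p = 84 reproduces all three channels after rounding.

84%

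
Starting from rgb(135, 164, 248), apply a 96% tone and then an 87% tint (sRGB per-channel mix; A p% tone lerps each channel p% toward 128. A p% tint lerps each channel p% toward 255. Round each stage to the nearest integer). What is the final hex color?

#eeefef

Per channel, c → c + 0.96(128 − c):
  R: 135 − 6.72 = 128.28 → 128
  G: 164 + 0.96×(128−164) = 164 − 34.56 = 129.44 → 129
  B: 248 + 0.96×(128−248) = 248 − 115.2 = 132.8 → 133
After the tone: rgb(128, 129, 133) = #808185.
Lerp each channel 87% toward 255:
  R: 128 + 0.87×(255−128) = 128 + 110.49 = 238.49 → 238
  G: 129 + 0.87×(255−129) = 129 + 109.62 = 238.62 → 239
  B: 133 + 106.14 = 239.14 → 239
rgb(238, 239, 239) = #eeefef.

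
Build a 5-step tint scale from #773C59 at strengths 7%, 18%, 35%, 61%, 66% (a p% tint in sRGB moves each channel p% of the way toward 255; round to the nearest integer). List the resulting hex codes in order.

#773C59 is rgb(119, 60, 89).
7%: (119 + 9.52 = 128.52→129, 60 + 13.65 = 73.65→74, 89 + 11.62 = 100.62→101) → #814A65
18%: (119 + 24.48 = 143.48→143, 60 + 35.1 = 95.1→95, 89 + 29.88 = 118.88→119) → #8F5F77
35%: (119 + 47.6 = 166.6→167, 60 + 68.25 = 128.25→128, 89 + 58.1 = 147.1→147) → #A78093
61%: (119 + 82.96 = 201.96→202, 60 + 118.95 = 178.95→179, 89 + 101.26 = 190.26→190) → #CAB3BE
66%: (119 + 89.76 = 208.76→209, 60 + 128.7 = 188.7→189, 89 + 109.56 = 198.56→199) → #D1BDC7

#814A65, #8F5F77, #A78093, #CAB3BE, #D1BDC7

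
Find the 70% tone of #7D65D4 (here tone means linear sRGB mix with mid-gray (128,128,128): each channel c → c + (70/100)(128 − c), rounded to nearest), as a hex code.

#7F7899

#7D65D4 is rgb(125, 101, 212).
Per channel, c → c + 0.7(128 − c):
  R: 125 + 2.1 = 127.1 → 127
  G: 101 + 0.7×(128−101) = 101 + 18.9 = 119.9 → 120
  B: 212 + 0.7×(128−212) = 212 − 58.8 = 153.2 → 153
rgb(127, 120, 153) = #7F7899.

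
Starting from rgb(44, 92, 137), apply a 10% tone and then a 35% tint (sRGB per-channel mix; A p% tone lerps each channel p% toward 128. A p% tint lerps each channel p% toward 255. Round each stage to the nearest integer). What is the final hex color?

A 10% tone moves each channel 10% toward 128:
  R: 44 + 0.1×(128−44) = 44 + 8.4 = 52.4 → 52
  G: 92 + 3.6 = 95.6 → 96
  B: 137 + 0.1×(128−137) = 137 − 0.9 = 136.1 → 136
After the tone: rgb(52, 96, 136) = #346088.
Lerp each channel 35% toward 255:
  R: 52 + 0.35×(255−52) = 52 + 71.05 = 123.05 → 123
  G: 96 + 0.35×(255−96) = 96 + 55.65 = 151.65 → 152
  B: 136 + 0.35×(255−136) = 136 + 41.65 = 177.65 → 178
rgb(123, 152, 178) = #7B98B2.

#7B98B2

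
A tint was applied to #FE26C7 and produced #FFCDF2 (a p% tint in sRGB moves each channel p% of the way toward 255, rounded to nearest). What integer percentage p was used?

#FE26C7 is rgb(254, 38, 199); #FFCDF2 is rgb(255, 205, 242).
On the G channel (widest range): 205 ≈ 38 + (p/100)(255 − 38), so p ≈ 100×(205 − 38)/(255 − 38) = 16700/217 = 76.96.
p = 77 reproduces all three channels after rounding.

77%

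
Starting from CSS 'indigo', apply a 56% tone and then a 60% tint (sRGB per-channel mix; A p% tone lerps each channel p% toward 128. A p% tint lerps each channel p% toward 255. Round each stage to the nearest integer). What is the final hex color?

CSS indigo is rgb(75, 0, 130).
Lerp each channel 56% toward 128:
  R: 75 + 0.56×(128−75) = 75 + 29.68 = 104.68 → 105
  G: 0 + 71.68 = 71.68 → 72
  B: 130 − 1.12 = 128.88 → 129
After the tone: rgb(105, 72, 129) = #694881.
Lerp each channel 60% toward 255:
  R: 105 + 90 = 195 → 195
  G: 72 + 109.8 = 181.8 → 182
  B: 129 + 0.6×(255−129) = 129 + 75.6 = 204.6 → 205
rgb(195, 182, 205) = #c3b6cd.

#c3b6cd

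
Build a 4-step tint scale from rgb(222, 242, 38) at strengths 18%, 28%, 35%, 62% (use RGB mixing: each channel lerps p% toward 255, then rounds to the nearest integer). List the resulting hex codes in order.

#E4F44D, #E7F663, #EAF772, #F2FAAD

18%: (222 + 5.94 = 227.94→228, 242 + 2.34 = 244.34→244, 38 + 39.06 = 77.06→77) → #E4F44D
28%: (222 + 9.24 = 231.24→231, 242 + 3.64 = 245.64→246, 38 + 60.76 = 98.76→99) → #E7F663
35%: (222 + 11.55 = 233.55→234, 242 + 4.55 = 246.55→247, 38 + 75.95 = 113.95→114) → #EAF772
62%: (222 + 20.46 = 242.46→242, 242 + 8.06 = 250.06→250, 38 + 134.54 = 172.54→173) → #F2FAAD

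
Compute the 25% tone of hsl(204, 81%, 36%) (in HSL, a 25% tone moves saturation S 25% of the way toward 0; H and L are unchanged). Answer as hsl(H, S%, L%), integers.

S moves 25% from 81 toward 0: 81 − 20.25 = 60.75 → 61.
H and L are unchanged.

hsl(204, 61%, 36%)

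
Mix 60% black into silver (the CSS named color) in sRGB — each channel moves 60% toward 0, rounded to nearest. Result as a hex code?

#4d4d4d

CSS silver is rgb(192, 192, 192).
Per channel, c → c + 0.6(0 − c):
  R: 192 + 0.6×(0−192) = 192 − 115.2 = 76.8 → 77
  G: 192 − 115.2 = 76.8 → 77
  B: 192 + 0.6×(0−192) = 192 − 115.2 = 76.8 → 77
rgb(77, 77, 77) = #4d4d4d.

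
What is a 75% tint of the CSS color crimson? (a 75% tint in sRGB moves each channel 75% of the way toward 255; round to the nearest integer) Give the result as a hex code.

CSS crimson is rgb(220, 20, 60).
Lerp each channel 75% toward 255:
  R: 220 + 0.75×(255−220) = 220 + 26.25 = 246.25 → 246
  G: 20 + 0.75×(255−20) = 20 + 176.25 = 196.25 → 196
  B: 60 + 0.75×(255−60) = 60 + 146.25 = 206.25 → 206
rgb(246, 196, 206) = #f6c4ce.

#f6c4ce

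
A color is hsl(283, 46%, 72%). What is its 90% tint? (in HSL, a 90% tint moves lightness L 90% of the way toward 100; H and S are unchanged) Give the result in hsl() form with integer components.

hsl(283, 46%, 97%)

L moves 90% from 72 toward 100: 72 + 25.2 = 97.2 → 97.
H and S are unchanged.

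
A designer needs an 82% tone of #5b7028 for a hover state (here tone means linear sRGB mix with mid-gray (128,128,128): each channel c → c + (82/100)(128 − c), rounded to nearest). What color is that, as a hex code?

#797d70

#5b7028 is rgb(91, 112, 40).
Per channel, c → c + 0.82(128 − c):
  R: 91 + 0.82×(128−91) = 91 + 30.34 = 121.34 → 121
  G: 112 + 0.82×(128−112) = 112 + 13.12 = 125.12 → 125
  B: 40 + 72.16 = 112.16 → 112
rgb(121, 125, 112) = #797d70.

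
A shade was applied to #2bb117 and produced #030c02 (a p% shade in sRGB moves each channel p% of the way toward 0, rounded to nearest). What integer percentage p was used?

#2bb117 is rgb(43, 177, 23); #030c02 is rgb(3, 12, 2).
On the G channel (widest range): 12 ≈ 177 + (p/100)(0 − 177), so p ≈ 100×(12 − 177)/(0 − 177) = -16500/-177 = 93.22.
p = 93 reproduces all three channels after rounding.

93%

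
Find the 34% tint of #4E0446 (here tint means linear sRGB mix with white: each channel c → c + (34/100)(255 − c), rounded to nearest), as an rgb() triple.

#4E0446 is rgb(78, 4, 70).
A 34% tint moves each channel 34% toward 255:
  R: 78 + 0.34×(255−78) = 78 + 60.18 = 138.18 → 138
  G: 4 + 0.34×(255−4) = 4 + 85.34 = 89.34 → 89
  B: 70 + 0.34×(255−70) = 70 + 62.9 = 132.9 → 133

rgb(138, 89, 133)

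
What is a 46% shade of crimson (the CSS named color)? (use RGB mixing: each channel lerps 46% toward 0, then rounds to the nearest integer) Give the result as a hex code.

#770b20

CSS crimson is rgb(220, 20, 60).
Lerp each channel 46% toward 0:
  R: 220 + 0.46×(0−220) = 220 − 101.2 = 118.8 → 119
  G: 20 + 0.46×(0−20) = 20 − 9.2 = 10.8 → 11
  B: 60 + 0.46×(0−60) = 60 − 27.6 = 32.4 → 32
rgb(119, 11, 32) = #770b20.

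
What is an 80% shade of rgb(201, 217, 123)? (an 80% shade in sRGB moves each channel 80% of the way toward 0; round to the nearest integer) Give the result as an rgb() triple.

An 80% shade moves each channel 80% toward 0:
  R: 201 + 0.8×(0−201) = 201 − 160.8 = 40.2 → 40
  G: 217 − 173.6 = 43.4 → 43
  B: 123 − 98.4 = 24.6 → 25

rgb(40, 43, 25)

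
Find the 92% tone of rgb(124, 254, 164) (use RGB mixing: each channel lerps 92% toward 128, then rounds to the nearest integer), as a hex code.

#808A83

Per channel, c → c + 0.92(128 − c):
  R: 124 + 0.92×(128−124) = 124 + 3.68 = 127.68 → 128
  G: 254 + 0.92×(128−254) = 254 − 115.92 = 138.08 → 138
  B: 164 + 0.92×(128−164) = 164 − 33.12 = 130.88 → 131
rgb(128, 138, 131) = #808A83.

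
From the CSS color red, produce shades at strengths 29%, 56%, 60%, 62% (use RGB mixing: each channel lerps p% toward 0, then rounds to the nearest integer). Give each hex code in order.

CSS red is rgb(255, 0, 0).
29%: (255 − 73.95 = 181.05→181, 0→0, 0→0) → #B50000
56%: (255 − 142.8 = 112.2→112, 0→0, 0→0) → #700000
60%: (255 − 153 = 102→102, 0→0, 0→0) → #660000
62%: (255 − 158.1 = 96.9→97, 0→0, 0→0) → #610000

#B50000, #700000, #660000, #610000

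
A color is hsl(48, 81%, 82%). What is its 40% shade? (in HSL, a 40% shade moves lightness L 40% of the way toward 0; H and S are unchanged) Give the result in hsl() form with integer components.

hsl(48, 81%, 49%)

L moves 40% from 82 toward 0: 82 − 32.8 = 49.2 → 49.
H and S are unchanged.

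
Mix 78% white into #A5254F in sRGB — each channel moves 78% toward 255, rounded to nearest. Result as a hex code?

#EBCFD8

#A5254F is rgb(165, 37, 79).
Per channel, c → c + 0.78(255 − c):
  R: 165 + 0.78×(255−165) = 165 + 70.2 = 235.2 → 235
  G: 37 + 0.78×(255−37) = 37 + 170.04 = 207.04 → 207
  B: 79 + 0.78×(255−79) = 79 + 137.28 = 216.28 → 216
rgb(235, 207, 216) = #EBCFD8.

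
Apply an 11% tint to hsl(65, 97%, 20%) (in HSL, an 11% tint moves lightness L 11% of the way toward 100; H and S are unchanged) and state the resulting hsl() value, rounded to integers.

hsl(65, 97%, 29%)

L moves 11% from 20 toward 100: 20 + 8.8 = 28.8 → 29.
H and S are unchanged.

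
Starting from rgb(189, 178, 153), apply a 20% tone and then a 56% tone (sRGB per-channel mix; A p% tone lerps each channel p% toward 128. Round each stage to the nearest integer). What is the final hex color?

Lerp each channel 20% toward 128:
  R: 189 + 0.2×(128−189) = 189 − 12.2 = 176.8 → 177
  G: 178 − 10 = 168 → 168
  B: 153 − 5 = 148 → 148
After the tone: rgb(177, 168, 148) = #b1a894.
A 56% tone moves each channel 56% toward 128:
  R: 177 − 27.44 = 149.56 → 150
  G: 168 + 0.56×(128−168) = 168 − 22.4 = 145.6 → 146
  B: 148 − 11.2 = 136.8 → 137
rgb(150, 146, 137) = #969289.

#969289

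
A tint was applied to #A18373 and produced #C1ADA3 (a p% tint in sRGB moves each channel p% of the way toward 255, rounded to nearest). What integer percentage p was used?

34%

#A18373 is rgb(161, 131, 115); #C1ADA3 is rgb(193, 173, 163).
On the B channel (widest range): 163 ≈ 115 + (p/100)(255 − 115), so p ≈ 100×(163 − 115)/(255 − 115) = 4800/140 = 34.29.
p = 34 reproduces all three channels after rounding.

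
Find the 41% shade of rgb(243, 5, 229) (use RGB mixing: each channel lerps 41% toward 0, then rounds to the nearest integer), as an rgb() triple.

rgb(143, 3, 135)

A 41% shade moves each channel 41% toward 0:
  R: 243 + 0.41×(0−243) = 243 − 99.63 = 143.37 → 143
  G: 5 + 0.41×(0−5) = 5 − 2.05 = 2.95 → 3
  B: 229 − 93.89 = 135.11 → 135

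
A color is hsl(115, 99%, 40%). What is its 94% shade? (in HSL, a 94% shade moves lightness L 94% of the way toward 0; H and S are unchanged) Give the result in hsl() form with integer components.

hsl(115, 99%, 2%)

L moves 94% from 40 toward 0: 40 − 37.6 = 2.4 → 2.
H and S are unchanged.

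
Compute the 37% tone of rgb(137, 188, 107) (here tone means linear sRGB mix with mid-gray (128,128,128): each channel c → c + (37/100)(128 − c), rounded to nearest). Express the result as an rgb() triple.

Lerp each channel 37% toward 128:
  R: 137 − 3.33 = 133.67 → 134
  G: 188 − 22.2 = 165.8 → 166
  B: 107 + 7.77 = 114.77 → 115

rgb(134, 166, 115)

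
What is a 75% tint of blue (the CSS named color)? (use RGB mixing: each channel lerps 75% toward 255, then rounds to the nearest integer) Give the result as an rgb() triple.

CSS blue is rgb(0, 0, 255).
Lerp each channel 75% toward 255:
  R: 0 + 191.25 = 191.25 → 191
  G: 0 + 191.25 = 191.25 → 191
  B: 255 + 0.75×(255−255) = 255 + 0 = 255 → 255

rgb(191, 191, 255)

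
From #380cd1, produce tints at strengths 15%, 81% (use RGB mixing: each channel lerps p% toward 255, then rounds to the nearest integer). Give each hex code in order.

#5630d8, #d9d1f6

#380cd1 is rgb(56, 12, 209).
15%: (56 + 29.85 = 85.85→86, 12 + 36.45 = 48.45→48, 209 + 6.9 = 215.9→216) → #5630d8
81%: (56 + 161.19 = 217.19→217, 12 + 196.83 = 208.83→209, 209 + 37.26 = 246.26→246) → #d9d1f6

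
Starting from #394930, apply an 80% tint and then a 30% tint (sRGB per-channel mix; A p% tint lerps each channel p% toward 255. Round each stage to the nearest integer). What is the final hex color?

#e3e6e2

#394930 is rgb(57, 73, 48).
Per channel, c → c + 0.8(255 − c):
  R: 57 + 158.4 = 215.4 → 215
  G: 73 + 145.6 = 218.6 → 219
  B: 48 + 165.6 = 213.6 → 214
After the tint: rgb(215, 219, 214) = #d7dbd6.
Lerp each channel 30% toward 255:
  R: 215 + 12 = 227 → 227
  G: 219 + 10.8 = 229.8 → 230
  B: 214 + 0.3×(255−214) = 214 + 12.3 = 226.3 → 226
rgb(227, 230, 226) = #e3e6e2.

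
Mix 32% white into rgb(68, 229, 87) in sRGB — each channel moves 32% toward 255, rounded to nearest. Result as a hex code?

A 32% tint moves each channel 32% toward 255:
  R: 68 + 59.84 = 127.84 → 128
  G: 229 + 8.32 = 237.32 → 237
  B: 87 + 53.76 = 140.76 → 141
rgb(128, 237, 141) = #80ED8D.

#80ED8D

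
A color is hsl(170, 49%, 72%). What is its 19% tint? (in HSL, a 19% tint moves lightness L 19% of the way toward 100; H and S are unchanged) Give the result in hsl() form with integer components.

L moves 19% from 72 toward 100: 72 + 5.32 = 77.32 → 77.
H and S are unchanged.

hsl(170, 49%, 77%)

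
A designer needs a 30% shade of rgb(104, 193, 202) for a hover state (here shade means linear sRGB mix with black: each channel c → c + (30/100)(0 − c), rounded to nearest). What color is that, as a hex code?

Lerp each channel 30% toward 0:
  R: 104 − 31.2 = 72.8 → 73
  G: 193 + 0.3×(0−193) = 193 − 57.9 = 135.1 → 135
  B: 202 + 0.3×(0−202) = 202 − 60.6 = 141.4 → 141
rgb(73, 135, 141) = #49878D.

#49878D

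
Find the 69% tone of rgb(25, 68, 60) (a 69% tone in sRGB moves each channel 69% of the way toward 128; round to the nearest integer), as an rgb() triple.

Lerp each channel 69% toward 128:
  R: 25 + 71.07 = 96.07 → 96
  G: 68 + 41.4 = 109.4 → 109
  B: 60 + 0.69×(128−60) = 60 + 46.92 = 106.92 → 107

rgb(96, 109, 107)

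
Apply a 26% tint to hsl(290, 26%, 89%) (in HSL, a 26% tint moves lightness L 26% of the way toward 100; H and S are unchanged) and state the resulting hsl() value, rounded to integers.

L moves 26% from 89 toward 100: 89 + 2.86 = 91.86 → 92.
H and S are unchanged.

hsl(290, 26%, 92%)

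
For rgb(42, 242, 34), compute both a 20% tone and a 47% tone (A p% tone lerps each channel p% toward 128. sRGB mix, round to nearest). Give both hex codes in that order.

20% tone:
  R: 42 + 0.2×(128−42) = 42 + 17.2 = 59.2 → 59
  G: 242 − 22.8 = 219.2 → 219
  B: 34 + 18.8 = 52.8 → 53
  → #3BDB35
47% tone:
  R: 42 + 0.47×(128−42) = 42 + 40.42 = 82.42 → 82
  G: 242 − 53.58 = 188.42 → 188
  B: 34 + 44.18 = 78.18 → 78
  → #52BC4E

#3BDB35, #52BC4E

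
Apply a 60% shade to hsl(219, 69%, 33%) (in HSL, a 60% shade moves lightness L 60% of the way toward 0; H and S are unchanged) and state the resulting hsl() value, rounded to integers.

L moves 60% from 33 toward 0: 33 − 19.8 = 13.2 → 13.
H and S are unchanged.

hsl(219, 69%, 13%)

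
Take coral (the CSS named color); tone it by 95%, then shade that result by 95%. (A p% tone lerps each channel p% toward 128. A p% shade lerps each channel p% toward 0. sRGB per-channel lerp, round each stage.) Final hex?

CSS coral is rgb(255, 127, 80).
Lerp each channel 95% toward 128:
  R: 255 − 120.65 = 134.35 → 134
  G: 127 + 0.95 = 127.95 → 128
  B: 80 + 0.95×(128−80) = 80 + 45.6 = 125.6 → 126
After the tone: rgb(134, 128, 126) = #86807e.
A 95% shade moves each channel 95% toward 0:
  R: 134 + 0.95×(0−134) = 134 − 127.3 = 6.7 → 7
  G: 128 + 0.95×(0−128) = 128 − 121.6 = 6.4 → 6
  B: 126 − 119.7 = 6.3 → 6
rgb(7, 6, 6) = #070606.

#070606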